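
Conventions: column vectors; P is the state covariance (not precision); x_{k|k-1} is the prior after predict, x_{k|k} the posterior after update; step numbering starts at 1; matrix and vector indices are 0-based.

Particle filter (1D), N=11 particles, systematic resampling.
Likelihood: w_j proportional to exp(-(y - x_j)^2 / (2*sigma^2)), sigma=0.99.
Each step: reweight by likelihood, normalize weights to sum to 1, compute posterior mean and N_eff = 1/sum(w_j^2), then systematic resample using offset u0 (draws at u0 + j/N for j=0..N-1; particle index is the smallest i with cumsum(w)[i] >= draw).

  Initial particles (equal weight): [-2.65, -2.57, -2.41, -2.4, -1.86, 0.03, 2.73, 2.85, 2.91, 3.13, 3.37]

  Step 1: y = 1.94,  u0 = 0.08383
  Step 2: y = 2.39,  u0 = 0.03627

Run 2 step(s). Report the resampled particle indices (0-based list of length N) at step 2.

resampled_idx = [0, 1, 2, 3, 3, 4, 5, 6, 7, 8, 10]

step 1: w=[0.0000, 0.0000, 0.0000, 0.0000, 0.0002, 0.0519, 0.2428, 0.2188, 0.2066, 0.1621, 0.1176]  mean=2.7921  Neff=5.2009  idx=[6, 6, 6, 7, 7, 8, 8, 8, 9, 10, 10]
step 2: w=[0.1023, 0.1023, 0.1023, 0.0974, 0.0974, 0.0945, 0.0945, 0.0945, 0.0820, 0.0665, 0.0665]  mean=2.9223  Neff=10.7884  idx=[0, 1, 2, 3, 3, 4, 5, 6, 7, 8, 10]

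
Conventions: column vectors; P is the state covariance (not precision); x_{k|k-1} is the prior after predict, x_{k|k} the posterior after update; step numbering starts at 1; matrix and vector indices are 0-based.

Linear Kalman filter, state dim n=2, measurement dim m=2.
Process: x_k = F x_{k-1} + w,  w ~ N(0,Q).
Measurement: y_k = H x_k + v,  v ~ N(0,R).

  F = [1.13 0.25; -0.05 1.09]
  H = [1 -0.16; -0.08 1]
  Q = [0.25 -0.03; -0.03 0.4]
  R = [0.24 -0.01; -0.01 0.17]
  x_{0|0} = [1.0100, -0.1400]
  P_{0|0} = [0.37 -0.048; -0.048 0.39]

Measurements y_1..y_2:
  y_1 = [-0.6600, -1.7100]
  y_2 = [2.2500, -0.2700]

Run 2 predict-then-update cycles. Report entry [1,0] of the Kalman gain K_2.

step 1: x^-=[1.1063, -0.2031]  P^-=[0.7197 -0.0032; -0.0032 0.8695]  S=[0.9830 -0.2099; -0.2099 1.0446]  K=[0.7526 0.0931; 0.0345 0.8395]  nu=[-1.7988, -1.4184]  x^+=[-0.3794, -1.4560]  P^+=[0.1834 0.0230; 0.0230 0.1442]
step 2: x^-=[-0.7927, -1.5681]  P^-=[0.5061 0.0269; 0.0269 0.5693]  S=[0.7521 -0.1143; -0.1143 0.7382]  K=[0.6805 0.0870; 0.0322 0.7732]  nu=[2.7919, 1.2347]  x^+=[1.2144, -0.5235]  P^+=[0.1658 0.0213; 0.0213 0.1328]

K[1,0] = 0.0322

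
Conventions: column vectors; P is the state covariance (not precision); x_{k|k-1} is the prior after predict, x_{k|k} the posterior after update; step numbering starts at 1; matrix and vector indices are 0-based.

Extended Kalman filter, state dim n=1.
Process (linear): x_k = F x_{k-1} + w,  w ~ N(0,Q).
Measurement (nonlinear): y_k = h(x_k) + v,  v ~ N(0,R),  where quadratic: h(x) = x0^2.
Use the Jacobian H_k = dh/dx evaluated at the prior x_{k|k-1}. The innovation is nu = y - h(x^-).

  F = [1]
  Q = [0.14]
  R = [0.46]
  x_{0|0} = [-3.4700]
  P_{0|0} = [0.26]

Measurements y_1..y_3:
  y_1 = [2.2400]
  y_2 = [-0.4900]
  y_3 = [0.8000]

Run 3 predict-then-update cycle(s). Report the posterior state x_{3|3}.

step 1: x^-=[-3.4700]  P^-=[0.4000]  H_jac=[-6.9400]  S=[19.7254]  K=[-0.1407]  nu=[-9.8009]  x^+=[-2.0907]  P^+=[0.0093]
step 2: x^-=[-2.0907]  P^-=[0.1493]  H_jac=[-4.1814]  S=[3.0709]  K=[-0.2033]  nu=[-4.8610]  x^+=[-1.1023]  P^+=[0.0224]
step 3: x^-=[-1.1023]  P^-=[0.1624]  H_jac=[-2.2046]  S=[1.2492]  K=[-0.2866]  nu=[-0.4151]  x^+=[-0.9834]  P^+=[0.0598]

x_post = [-0.9834]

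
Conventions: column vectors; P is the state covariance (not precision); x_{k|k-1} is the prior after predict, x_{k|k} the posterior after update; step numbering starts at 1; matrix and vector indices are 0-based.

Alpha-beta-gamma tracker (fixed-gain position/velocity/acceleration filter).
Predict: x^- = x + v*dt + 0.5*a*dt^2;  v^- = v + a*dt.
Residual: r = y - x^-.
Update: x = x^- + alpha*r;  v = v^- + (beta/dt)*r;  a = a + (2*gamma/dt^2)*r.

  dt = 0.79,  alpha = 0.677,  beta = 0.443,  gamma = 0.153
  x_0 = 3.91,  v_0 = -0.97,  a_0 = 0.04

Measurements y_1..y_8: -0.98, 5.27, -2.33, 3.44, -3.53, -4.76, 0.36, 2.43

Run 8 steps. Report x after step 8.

x_post = 0.9761

step 1: x_pred=3.1562  r=-4.1362  x^+=0.3560  v^+=-3.2578  a^+=-1.9880
step 2: x_pred=-2.8380  r=8.1080  x^+=2.6511  v^+=-0.2817  a^+=1.9874
step 3: x_pred=3.0488  r=-5.3788  x^+=-0.5927  v^+=-1.7278  a^+=-0.6498
step 4: x_pred=-2.1604  r=5.6004  x^+=1.6311  v^+=0.8993  a^+=2.0961
step 5: x_pred=2.9956  r=-6.5256  x^+=-1.4222  v^+=-1.1041  a^+=-1.1035
step 6: x_pred=-2.6388  r=-2.1212  x^+=-4.0748  v^+=-3.1653  a^+=-2.1435
step 7: x_pred=-7.2443  r=7.6043  x^+=-2.0962  v^+=-0.5945  a^+=1.5849
step 8: x_pred=-2.0713  r=4.5013  x^+=0.9761  v^+=3.1817  a^+=3.7919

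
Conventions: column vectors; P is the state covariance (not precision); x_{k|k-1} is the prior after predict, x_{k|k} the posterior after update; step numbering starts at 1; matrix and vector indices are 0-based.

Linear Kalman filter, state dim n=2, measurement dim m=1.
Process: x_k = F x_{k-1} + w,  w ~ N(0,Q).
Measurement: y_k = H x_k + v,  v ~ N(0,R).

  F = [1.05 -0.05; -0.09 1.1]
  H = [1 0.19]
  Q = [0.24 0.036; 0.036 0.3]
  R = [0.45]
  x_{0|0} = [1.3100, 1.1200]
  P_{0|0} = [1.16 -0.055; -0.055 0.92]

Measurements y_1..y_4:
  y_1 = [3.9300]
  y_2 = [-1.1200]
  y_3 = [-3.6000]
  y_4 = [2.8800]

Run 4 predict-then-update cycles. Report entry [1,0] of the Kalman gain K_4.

K[1,0] = -0.0551

step 1: x^-=[1.3195, 1.1141]  P^-=[1.5270 -0.1880; -0.1880 1.4335]  S=[1.9573]  K=[0.7619; 0.0431]  nu=[2.3988]  x^+=[3.1472, 1.2175]  P^+=[0.3908 -0.2523; -0.2523 1.4298]
step 2: x^-=[3.2436, 1.0560]  P^-=[0.7009 -0.3721; -0.3721 2.0832]  S=[1.0847]  K=[0.5810; 0.0219]  nu=[-4.5643]  x^+=[0.5918, 0.9561]  P^+=[0.3348 -0.3859; -0.3859 2.0827]
step 3: x^-=[0.5736, 0.9985]  P^-=[0.6548 -0.5576; -0.5576 2.8992]  S=[0.9976]  K=[0.5502; -0.0068]  nu=[-4.3633]  x^+=[-1.8270, 1.0280]  P^+=[0.3528 -0.5539; -0.5539 2.8992]
step 4: x^-=[-1.9698, 1.2953]  P^-=[0.6944 -0.7990; -0.7990 3.9205]  S=[0.9823]  K=[0.5524; -0.0551]  nu=[4.6037]  x^+=[0.5731, 1.0416]  P^+=[0.3947 -0.7691; -0.7691 3.9175]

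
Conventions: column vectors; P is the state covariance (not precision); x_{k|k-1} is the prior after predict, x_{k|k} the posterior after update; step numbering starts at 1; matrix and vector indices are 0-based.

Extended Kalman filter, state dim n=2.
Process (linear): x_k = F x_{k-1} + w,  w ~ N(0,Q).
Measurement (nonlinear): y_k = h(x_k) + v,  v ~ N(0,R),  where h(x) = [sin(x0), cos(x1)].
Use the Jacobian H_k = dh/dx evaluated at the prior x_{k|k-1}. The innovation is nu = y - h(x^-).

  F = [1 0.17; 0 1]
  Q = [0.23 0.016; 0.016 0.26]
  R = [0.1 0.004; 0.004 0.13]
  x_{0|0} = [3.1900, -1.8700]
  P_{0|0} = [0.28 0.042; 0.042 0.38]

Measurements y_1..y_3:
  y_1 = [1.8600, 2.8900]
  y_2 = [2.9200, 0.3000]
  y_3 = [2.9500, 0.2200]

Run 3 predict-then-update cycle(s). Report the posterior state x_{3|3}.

x_post = [3.3814, 1.3943]

step 1: x^-=[2.8721, -1.8700]  P^-=[0.5353 0.1226; 0.1226 0.6400]  H_jac=[-0.9639 0.0000; 0.0000 0.9556]  S=[0.5973 -0.1089; -0.1089 0.7144]  K=[-0.8577 0.0332; -0.0429 0.8495]  nu=[1.5938, 3.1848]  x^+=[1.6109, 0.7671]  P^+=[0.0888 0.0009; 0.0009 0.1154]
step 2: x^-=[1.7413, 0.7671]  P^-=[0.3225 0.0365; 0.0365 0.3754]  H_jac=[-0.1697 0.0000; 0.0000 -0.6940]  S=[0.1093 0.0083; 0.0083 0.3108]  K=[-0.4955 -0.0684; 0.0070 -0.8384]  nu=[1.9345, -0.4199]  x^+=[0.8114, 1.1326]  P^+=[0.2936 0.0157; 0.0157 0.1570]
step 3: x^-=[1.0039, 1.1326]  P^-=[0.5335 0.0584; 0.0584 0.4170]  H_jac=[0.5370 0.0000; 0.0000 -0.9055]  S=[0.2538 -0.0244; -0.0244 0.4719]  K=[1.1234 -0.0539; 0.0468 -0.7977]  nu=[2.1064, -0.2043]  x^+=[3.3814, 1.3943]  P^+=[0.2088 0.0028; 0.0028 0.1143]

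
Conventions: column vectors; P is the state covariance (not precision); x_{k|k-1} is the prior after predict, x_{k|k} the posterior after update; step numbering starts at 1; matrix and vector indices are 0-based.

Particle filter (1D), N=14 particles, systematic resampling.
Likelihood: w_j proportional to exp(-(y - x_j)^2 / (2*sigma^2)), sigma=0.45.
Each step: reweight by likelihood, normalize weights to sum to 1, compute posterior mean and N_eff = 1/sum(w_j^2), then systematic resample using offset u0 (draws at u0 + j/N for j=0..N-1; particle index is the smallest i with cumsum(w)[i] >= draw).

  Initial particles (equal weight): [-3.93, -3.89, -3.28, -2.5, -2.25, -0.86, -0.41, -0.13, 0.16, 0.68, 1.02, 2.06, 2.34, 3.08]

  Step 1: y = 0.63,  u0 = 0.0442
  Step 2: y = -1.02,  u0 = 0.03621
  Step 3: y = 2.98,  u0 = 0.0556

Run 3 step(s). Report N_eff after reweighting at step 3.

N_eff = 4.2893

step 1: w=[0.0000, 0.0000, 0.0000, 0.0000, 0.0000, 0.0016, 0.0268, 0.0931, 0.2246, 0.3850, 0.2661, 0.0025, 0.0003, 0.0000]  mean=0.5505  Neff=3.5855  idx=[7, 7, 8, 8, 8, 9, 9, 9, 9, 9, 10, 10, 10, 10]
step 2: w=[0.3689, 0.3689, 0.0838, 0.0838, 0.0838, 0.0021, 0.0021, 0.0021, 0.0021, 0.0021, 0.0001, 0.0001, 0.0001, 0.0001]  mean=-0.0483  Neff=3.4093  idx=[0, 0, 0, 0, 0, 1, 1, 1, 1, 1, 2, 3, 3, 4]
step 3: w=[0.0035, 0.0035, 0.0035, 0.0035, 0.0035, 0.0035, 0.0035, 0.0035, 0.0035, 0.0035, 0.2414, 0.2414, 0.2414, 0.2414]  mean=0.1500  Neff=4.2893  idx=[10, 10, 10, 10, 11, 11, 11, 12, 12, 12, 13, 13, 13, 13]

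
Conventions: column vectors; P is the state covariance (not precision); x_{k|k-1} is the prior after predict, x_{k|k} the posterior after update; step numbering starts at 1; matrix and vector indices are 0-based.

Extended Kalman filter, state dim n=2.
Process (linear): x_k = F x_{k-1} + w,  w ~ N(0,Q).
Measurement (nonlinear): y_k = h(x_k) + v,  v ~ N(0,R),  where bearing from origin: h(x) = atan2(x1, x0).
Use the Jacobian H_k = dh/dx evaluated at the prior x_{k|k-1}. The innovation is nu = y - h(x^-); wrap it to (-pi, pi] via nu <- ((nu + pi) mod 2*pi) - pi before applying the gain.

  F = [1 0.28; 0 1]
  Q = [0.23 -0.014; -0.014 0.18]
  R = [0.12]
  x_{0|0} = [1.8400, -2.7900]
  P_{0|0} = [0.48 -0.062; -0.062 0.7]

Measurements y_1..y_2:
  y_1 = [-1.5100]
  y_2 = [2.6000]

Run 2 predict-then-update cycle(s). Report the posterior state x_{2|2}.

step 1: x^-=[1.0588, -2.7900]  P^-=[0.7302 0.1200; 0.1200 0.8800]  H_jac=[0.3133 0.1189]  S=[0.2131]  K=[1.1407; 0.6676]  nu=[-0.3019]  x^+=[0.7144, -2.9915]  P^+=[0.4529 -0.0422; -0.0422 0.7851]
step 2: x^-=[-0.1232, -2.9915]  P^-=[0.7208 0.1636; 0.1636 0.9651]  H_jac=[0.3337 -0.0137]  S=[0.1990]  K=[1.1978; 0.2077]  nu=[-2.0712]  x^+=[-2.6040, -3.4217]  P^+=[0.4354 0.1141; 0.1141 0.9565]

x_post = [-2.6040, -3.4217]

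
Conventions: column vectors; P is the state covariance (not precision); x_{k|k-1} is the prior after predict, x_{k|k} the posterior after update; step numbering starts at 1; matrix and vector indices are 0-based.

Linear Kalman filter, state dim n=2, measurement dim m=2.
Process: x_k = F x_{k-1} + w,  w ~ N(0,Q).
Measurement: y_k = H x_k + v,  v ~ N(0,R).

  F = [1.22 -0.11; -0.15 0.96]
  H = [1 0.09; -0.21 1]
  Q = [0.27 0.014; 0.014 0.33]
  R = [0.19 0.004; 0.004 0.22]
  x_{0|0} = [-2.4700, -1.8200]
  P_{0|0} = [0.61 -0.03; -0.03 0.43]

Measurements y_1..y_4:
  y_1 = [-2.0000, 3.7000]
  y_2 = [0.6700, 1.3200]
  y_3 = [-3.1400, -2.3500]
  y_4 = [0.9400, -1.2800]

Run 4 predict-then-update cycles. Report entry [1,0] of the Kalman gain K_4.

K[1,0] = 0.1094

step 1: x^-=[-2.8132, -1.3767]  P^-=[1.1912 -0.1787; -0.1787 0.7487]  S=[1.3551 -0.3541; -0.3541 1.0962]  K=[0.8355 -0.1213; 0.1150 0.7543]  nu=[0.9371, 4.4859]  x^+=[-2.5746, 2.1147]  P^+=[0.1574 0.0097; 0.0097 0.1684]
step 2: x^-=[-3.3736, 2.4163]  P^-=[0.5037 -0.0211; -0.0211 0.4860]  S=[0.6938 -0.0787; -0.0787 0.7370]  K=[0.7123 -0.0960; 0.1095 0.6771]  nu=[3.8261, -1.8048]  x^+=[-0.4748, 1.6133]  P^+=[0.1341 0.0099; 0.0099 0.1515]
step 3: x^-=[-0.7568, 1.6199]  P^-=[0.4687 -0.0148; -0.0148 0.4698]  S=[0.6599 -0.0667; -0.0667 0.7166]  K=[0.6989 -0.0930; 0.1093 0.6700]  nu=[-2.5290, -4.1289]  x^+=[-2.1405, -1.4230]  P^+=[0.1315 0.0100; 0.0100 0.1499]
step 4: x^-=[-2.4548, -1.0450]  P^-=[0.4649 -0.0141; -0.0141 0.4683]  S=[0.6562 -0.0653; -0.0653 0.7147]  K=[0.6974 -0.0926; 0.1094 0.6693]  nu=[3.4889, -0.7505]  x^+=[0.0477, -1.1657]  P^+=[0.1312 0.0100; 0.0100 0.1498]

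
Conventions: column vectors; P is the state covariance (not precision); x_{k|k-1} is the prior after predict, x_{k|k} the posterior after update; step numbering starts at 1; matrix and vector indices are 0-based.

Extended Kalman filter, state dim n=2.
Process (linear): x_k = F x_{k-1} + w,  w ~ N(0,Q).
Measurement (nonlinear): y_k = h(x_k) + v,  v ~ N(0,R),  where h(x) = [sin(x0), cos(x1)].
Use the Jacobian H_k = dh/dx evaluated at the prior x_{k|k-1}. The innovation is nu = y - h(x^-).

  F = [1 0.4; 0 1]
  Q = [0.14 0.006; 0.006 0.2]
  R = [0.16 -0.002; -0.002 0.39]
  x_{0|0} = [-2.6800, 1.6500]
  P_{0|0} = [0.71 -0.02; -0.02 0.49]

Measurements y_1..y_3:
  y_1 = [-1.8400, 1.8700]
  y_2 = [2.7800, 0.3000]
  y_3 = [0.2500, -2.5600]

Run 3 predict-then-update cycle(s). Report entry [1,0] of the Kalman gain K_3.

K[1,0] = -0.1366

step 1: x^-=[-2.0200, 1.6500]  P^-=[0.9124 0.1820; 0.1820 0.6900]  H_jac=[-0.4342 0.0000; 0.0000 -0.9969]  S=[0.3321 0.0768; 0.0768 1.0757]  K=[-1.1736 -0.0849; -0.0917 -0.6329]  nu=[-0.9392, 1.9491]  x^+=[-1.0832, 0.5025]  P^+=[0.4320 0.0309; 0.0309 0.2474]
step 2: x^-=[-0.8822, 0.5025]  P^-=[0.6363 0.1358; 0.1358 0.4474]  H_jac=[0.6354 0.0000; 0.0000 -0.4816]  S=[0.4169 -0.0436; -0.0436 0.4938]  K=[0.9648 -0.0474; 0.1629 -0.4220]  nu=[3.5522, -0.5764]  x^+=[2.5723, 1.3244]  P^+=[0.2431 0.0424; 0.0424 0.3424]
step 3: x^-=[3.1021, 1.3244]  P^-=[0.4718 0.1853; 0.1853 0.5424]  H_jac=[-0.9992 0.0000; 0.0000 -0.9698]  S=[0.6310 0.1776; 0.1776 0.9002]  K=[-0.7314 -0.0554; -0.1366 -0.5574]  nu=[0.2105, -2.8039]  x^+=[3.1033, 2.8587]  P^+=[0.1170 0.0208; 0.0208 0.2239]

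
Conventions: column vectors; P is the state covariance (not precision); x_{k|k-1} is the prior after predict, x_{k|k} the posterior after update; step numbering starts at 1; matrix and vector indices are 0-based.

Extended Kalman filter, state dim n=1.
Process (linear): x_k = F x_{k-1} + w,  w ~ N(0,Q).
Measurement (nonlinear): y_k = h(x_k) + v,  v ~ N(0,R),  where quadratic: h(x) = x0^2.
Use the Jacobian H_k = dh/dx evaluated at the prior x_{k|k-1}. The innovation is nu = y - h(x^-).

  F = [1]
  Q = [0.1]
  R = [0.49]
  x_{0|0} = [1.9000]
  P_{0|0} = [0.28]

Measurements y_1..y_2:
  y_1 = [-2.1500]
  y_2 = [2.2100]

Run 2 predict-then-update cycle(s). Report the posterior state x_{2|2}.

x_post = [0.9245]

step 1: x^-=[1.9000]  P^-=[0.3800]  H_jac=[3.8000]  S=[5.9772]  K=[0.2416]  nu=[-5.7600]  x^+=[0.5085]  P^+=[0.0312]
step 2: x^-=[0.5085]  P^-=[0.1312]  H_jac=[1.0169]  S=[0.6256]  K=[0.2132]  nu=[1.9515]  x^+=[0.9245]  P^+=[0.1027]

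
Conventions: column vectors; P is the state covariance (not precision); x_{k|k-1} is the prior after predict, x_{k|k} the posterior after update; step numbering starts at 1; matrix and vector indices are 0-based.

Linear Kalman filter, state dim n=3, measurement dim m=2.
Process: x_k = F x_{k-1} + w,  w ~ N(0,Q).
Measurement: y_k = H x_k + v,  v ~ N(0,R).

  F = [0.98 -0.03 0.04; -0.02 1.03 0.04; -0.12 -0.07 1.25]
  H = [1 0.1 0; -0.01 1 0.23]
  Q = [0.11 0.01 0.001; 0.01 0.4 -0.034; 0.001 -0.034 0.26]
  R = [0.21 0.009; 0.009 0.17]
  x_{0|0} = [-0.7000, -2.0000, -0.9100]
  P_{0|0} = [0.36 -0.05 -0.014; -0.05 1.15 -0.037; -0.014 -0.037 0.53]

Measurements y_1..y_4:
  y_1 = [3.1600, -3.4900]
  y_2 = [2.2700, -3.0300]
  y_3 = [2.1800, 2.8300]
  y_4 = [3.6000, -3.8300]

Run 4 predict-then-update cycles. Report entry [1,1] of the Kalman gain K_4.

K[1,1] = 0.6297

step 1: x^-=[-0.6624, -2.0824, -0.9135]  P^-=[0.4596 -0.0843 -0.0248; -0.0843 1.6201 -0.1306; -0.0248 -0.1306 1.1088]  S=[0.6689 0.0735; 0.0735 1.7905]  K=[0.6833 -0.0809; 0.0186 0.8877; -0.0645 0.0723]  nu=[4.0306, -1.2041]  x^+=[2.1892, -3.0762, -1.2605]  P^+=[0.1436 -0.0087 0.0112; -0.0087 0.2063 -0.2406; 0.0112 -0.2406 1.0973]
step 2: x^-=[2.1873, -3.2627, -1.6230]  P^-=[0.2519 -0.0154 0.0633; -0.0154 0.6012 -0.3020; 0.0633 -0.3020 2.0163]  S=[0.4648 0.0588; 0.0588 0.7390]  K=[0.5446 -0.0479; 0.0051 0.7194; 0.0441 0.2145]  nu=[0.4090, 0.6279]  x^+=[2.3799, -2.8090, -1.4702]  P^+=[0.1154 -0.0143 0.0530; -0.0143 0.2183 -0.4181; 0.0530 -0.4181 1.9802]
step 3: x^-=[2.3578, -2.9996, -1.9268]  P^-=[0.2302 -0.0250 0.1693; -0.0250 0.6009 -0.4874; 0.1693 -0.4874 3.4139]  S=[0.4412 0.0696; 0.0696 0.7271]  K=[0.5214 -0.0338; -0.0269 0.6752; 0.2123 0.3870]  nu=[0.1222, 6.2964]  x^+=[2.2085, 1.2486, 0.5357]  P^+=[0.1119 -0.0267 0.1165; -0.0267 0.2716 -0.6841; 0.1165 -0.6841 3.2737]
step 4: x^-=[2.1483, 1.2634, 0.3171]  P^-=[0.2353 -0.0452 0.3235; -0.0452 0.6380 -0.7687; 0.3235 -0.7687 5.4624]  S=[0.4426 0.0820; 0.0820 0.7428]  K=[0.5254 -0.0219; -0.0747 0.6297; 0.4456 0.6030]  nu=[1.3254, -5.1448]  x^+=[2.9572, -2.0756, -2.1945]  P^+=[0.1146 -0.0449 0.2045; -0.0449 0.3487 -1.0553; 0.2045 -1.0553 5.0603]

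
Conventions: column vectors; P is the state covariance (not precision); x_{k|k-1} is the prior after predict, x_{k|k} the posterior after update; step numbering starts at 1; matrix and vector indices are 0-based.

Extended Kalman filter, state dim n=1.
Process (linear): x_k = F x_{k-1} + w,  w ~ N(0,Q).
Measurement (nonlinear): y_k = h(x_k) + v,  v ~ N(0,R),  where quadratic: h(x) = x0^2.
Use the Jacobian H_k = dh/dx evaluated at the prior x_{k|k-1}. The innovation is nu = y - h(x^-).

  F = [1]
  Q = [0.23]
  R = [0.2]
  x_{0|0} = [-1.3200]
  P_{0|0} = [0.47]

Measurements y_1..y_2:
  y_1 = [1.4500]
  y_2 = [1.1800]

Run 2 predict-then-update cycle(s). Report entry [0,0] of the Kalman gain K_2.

K[0,0] = -0.3640

step 1: x^-=[-1.3200]  P^-=[0.7000]  H_jac=[-2.6400]  S=[5.0787]  K=[-0.3639]  nu=[-0.2924]  x^+=[-1.2136]  P^+=[0.0276]
step 2: x^-=[-1.2136]  P^-=[0.2576]  H_jac=[-2.4272]  S=[1.7174]  K=[-0.3640]  nu=[-0.2928]  x^+=[-1.1070]  P^+=[0.0300]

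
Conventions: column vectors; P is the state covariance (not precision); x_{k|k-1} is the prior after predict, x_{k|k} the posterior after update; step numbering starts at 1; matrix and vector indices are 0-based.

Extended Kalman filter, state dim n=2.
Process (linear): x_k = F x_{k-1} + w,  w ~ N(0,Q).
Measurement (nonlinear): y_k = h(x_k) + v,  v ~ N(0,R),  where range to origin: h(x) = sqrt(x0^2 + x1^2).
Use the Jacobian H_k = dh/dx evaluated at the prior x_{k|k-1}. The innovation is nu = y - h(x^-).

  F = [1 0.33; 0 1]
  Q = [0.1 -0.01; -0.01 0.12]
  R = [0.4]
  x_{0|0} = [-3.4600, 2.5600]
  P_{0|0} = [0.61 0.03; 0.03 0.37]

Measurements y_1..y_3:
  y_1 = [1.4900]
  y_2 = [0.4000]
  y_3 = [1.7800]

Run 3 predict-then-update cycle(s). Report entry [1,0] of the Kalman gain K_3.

K[1,0] = 0.3675

step 1: x^-=[-2.6152, 2.5600]  P^-=[0.7701 0.1421; 0.1421 0.4900]  H_jac=[-0.7146 0.6995]  S=[0.8910]  K=[-0.5061; 0.2707]  nu=[-2.1696]  x^+=[-1.5172, 1.9726]  P^+=[0.5419 0.2642; 0.2642 0.4247]
step 2: x^-=[-0.8662, 1.9726]  P^-=[0.8625 0.3943; 0.3943 0.5447]  H_jac=[-0.4021 0.9156]  S=[0.7057]  K=[0.0202; 0.4820]  nu=[-1.7544]  x^+=[-0.9017, 1.1269]  P^+=[0.8622 0.3874; 0.3874 0.3807]
step 3: x^-=[-0.5298, 1.1269]  P^-=[1.2594 0.5031; 0.5031 0.5007]  H_jac=[-0.4255 0.9050]  S=[0.6506]  K=[-0.1238; 0.3675]  nu=[0.5347]  x^+=[-0.5960, 1.3234]  P^+=[1.2494 0.5327; 0.5327 0.4129]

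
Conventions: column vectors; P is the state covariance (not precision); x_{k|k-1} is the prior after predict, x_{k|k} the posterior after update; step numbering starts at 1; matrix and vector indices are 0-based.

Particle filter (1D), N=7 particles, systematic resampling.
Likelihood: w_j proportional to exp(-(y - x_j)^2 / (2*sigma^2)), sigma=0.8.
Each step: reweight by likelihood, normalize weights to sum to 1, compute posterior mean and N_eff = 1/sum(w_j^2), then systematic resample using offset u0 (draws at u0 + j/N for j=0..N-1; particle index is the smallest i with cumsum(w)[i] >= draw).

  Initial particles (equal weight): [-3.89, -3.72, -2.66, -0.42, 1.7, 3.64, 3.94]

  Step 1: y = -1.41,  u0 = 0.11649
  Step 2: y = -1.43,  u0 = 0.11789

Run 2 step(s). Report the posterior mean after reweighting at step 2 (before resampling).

step 1: w=[0.0104, 0.0197, 0.3762, 0.5930, 0.0007, 0.0000, 0.0000]  mean=-1.3626  Neff=2.0258  idx=[2, 2, 2, 3, 3, 3, 3]
step 2: w=[0.1126, 0.1126, 0.1126, 0.1655, 0.1655, 0.1655, 0.1655]  mean=-1.1769  Neff=6.7726  idx=[1, 2, 3, 4, 5, 5, 6]

post_mean = -1.1769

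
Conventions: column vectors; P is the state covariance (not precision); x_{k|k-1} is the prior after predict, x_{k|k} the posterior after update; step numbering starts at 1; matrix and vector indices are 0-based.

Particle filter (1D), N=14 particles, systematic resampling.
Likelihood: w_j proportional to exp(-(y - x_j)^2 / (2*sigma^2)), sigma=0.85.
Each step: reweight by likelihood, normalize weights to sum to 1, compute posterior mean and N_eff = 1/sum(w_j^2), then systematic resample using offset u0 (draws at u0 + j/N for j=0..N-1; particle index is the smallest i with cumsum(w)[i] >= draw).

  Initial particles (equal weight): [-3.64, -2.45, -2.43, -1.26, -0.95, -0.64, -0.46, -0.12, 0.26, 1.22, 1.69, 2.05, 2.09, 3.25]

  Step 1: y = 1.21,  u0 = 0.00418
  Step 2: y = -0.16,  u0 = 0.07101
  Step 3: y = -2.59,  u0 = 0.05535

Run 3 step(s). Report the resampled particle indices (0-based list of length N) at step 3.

resampled_idx = [0, 0, 0, 0, 0, 0, 0, 0, 0, 0, 2, 3, 4, 9]

step 1: w=[0.0000, 0.0000, 0.0000, 0.0035, 0.0094, 0.0221, 0.0343, 0.0695, 0.1266, 0.2364, 0.2016, 0.1451, 0.1383, 0.0133]  mean=1.2399  Neff=6.2706  idx=[4, 7, 8, 8, 9, 9, 9, 10, 10, 10, 11, 11, 12, 12]
step 2: w=[0.1402, 0.2157, 0.1911, 0.1911, 0.0578, 0.0578, 0.0578, 0.0202, 0.0202, 0.0202, 0.0074, 0.0074, 0.0065, 0.0065]  mean=0.3117  Neff=6.6353  idx=[0, 1, 1, 1, 2, 2, 2, 3, 3, 3, 4, 6, 7, 13]
step 3: w=[0.7026, 0.0663, 0.0663, 0.0663, 0.0164, 0.0164, 0.0164, 0.0164, 0.0164, 0.0164, 0.0002, 0.0002, 0.0000, 0.0000]  mean=-0.6653  Neff=1.9670  idx=[0, 0, 0, 0, 0, 0, 0, 0, 0, 0, 2, 3, 4, 9]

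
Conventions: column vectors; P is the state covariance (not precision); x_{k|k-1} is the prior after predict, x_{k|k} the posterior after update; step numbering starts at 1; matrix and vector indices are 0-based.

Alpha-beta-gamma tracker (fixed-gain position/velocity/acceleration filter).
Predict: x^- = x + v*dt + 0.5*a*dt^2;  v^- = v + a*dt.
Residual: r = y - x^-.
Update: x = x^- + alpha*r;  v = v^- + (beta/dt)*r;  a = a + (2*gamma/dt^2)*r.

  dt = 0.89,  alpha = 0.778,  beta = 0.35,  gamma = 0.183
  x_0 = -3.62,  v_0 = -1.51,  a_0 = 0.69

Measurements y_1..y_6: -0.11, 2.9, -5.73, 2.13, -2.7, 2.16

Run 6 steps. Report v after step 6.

v_post = -1.4483

step 1: x_pred=-4.6906  r=4.5806  x^+=-1.1269  v^+=0.9055  a^+=2.8065
step 2: x_pred=0.7905  r=2.1095  x^+=2.4317  v^+=4.2329  a^+=3.7813
step 3: x_pred=7.6965  r=-13.4265  x^+=-2.7493  v^+=2.3181  a^+=-2.4226
step 4: x_pred=-1.6457  r=3.7757  x^+=1.2918  v^+=1.6468  a^+=-0.6780
step 5: x_pred=2.4889  r=-5.1889  x^+=-1.5481  v^+=-0.9972  a^+=-3.0756
step 6: x_pred=-3.6537  r=5.8137  x^+=0.8694  v^+=-1.4483  a^+=-0.3893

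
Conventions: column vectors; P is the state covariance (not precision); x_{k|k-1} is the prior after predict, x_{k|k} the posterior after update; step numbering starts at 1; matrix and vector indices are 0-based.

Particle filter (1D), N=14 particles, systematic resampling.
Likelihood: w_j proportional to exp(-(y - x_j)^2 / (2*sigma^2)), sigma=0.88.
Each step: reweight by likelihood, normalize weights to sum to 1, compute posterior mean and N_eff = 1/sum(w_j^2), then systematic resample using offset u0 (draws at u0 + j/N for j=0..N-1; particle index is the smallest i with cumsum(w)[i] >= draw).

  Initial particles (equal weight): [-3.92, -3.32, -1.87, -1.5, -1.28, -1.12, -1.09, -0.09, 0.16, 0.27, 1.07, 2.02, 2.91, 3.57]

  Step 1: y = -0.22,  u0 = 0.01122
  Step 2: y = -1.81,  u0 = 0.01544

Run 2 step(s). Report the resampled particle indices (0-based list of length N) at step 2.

step 1: w=[0.0000, 0.0004, 0.0322, 0.0649, 0.0905, 0.1108, 0.1146, 0.1848, 0.1702, 0.1600, 0.0638, 0.0073, 0.0003, 0.0000]  mean=-0.3858  Neff=7.5911  idx=[2, 3, 4, 5, 5, 6, 7, 7, 7, 8, 8, 9, 9, 10]
step 2: w=[0.1753, 0.1651, 0.1465, 0.1292, 0.1292, 0.1257, 0.0260, 0.0260, 0.0260, 0.0143, 0.0143, 0.0108, 0.0108, 0.0008]  mean=-1.1851  Neff=7.6164  idx=[0, 0, 0, 1, 1, 2, 2, 3, 3, 4, 4, 5, 6, 8]

resampled_idx = [0, 0, 0, 1, 1, 2, 2, 3, 3, 4, 4, 5, 6, 8]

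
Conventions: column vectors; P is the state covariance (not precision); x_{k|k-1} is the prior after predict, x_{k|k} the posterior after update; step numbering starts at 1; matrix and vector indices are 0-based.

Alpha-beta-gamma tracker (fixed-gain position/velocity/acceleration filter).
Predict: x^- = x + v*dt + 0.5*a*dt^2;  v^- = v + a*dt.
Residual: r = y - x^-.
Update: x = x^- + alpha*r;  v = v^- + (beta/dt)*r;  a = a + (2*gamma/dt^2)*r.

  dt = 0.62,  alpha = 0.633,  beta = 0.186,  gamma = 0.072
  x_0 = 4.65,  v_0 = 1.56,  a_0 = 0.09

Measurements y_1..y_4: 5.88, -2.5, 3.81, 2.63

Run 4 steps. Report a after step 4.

a_post = -1.0992

step 1: x_pred=5.6345  r=0.2455  x^+=5.7899  v^+=1.6895  a^+=0.1820
step 2: x_pred=6.8723  r=-9.3723  x^+=0.9396  v^+=-1.0094  a^+=-3.3290
step 3: x_pred=-0.3260  r=4.1360  x^+=2.2921  v^+=-1.8326  a^+=-1.7796
step 4: x_pred=0.8138  r=1.8162  x^+=1.9635  v^+=-2.3911  a^+=-1.0992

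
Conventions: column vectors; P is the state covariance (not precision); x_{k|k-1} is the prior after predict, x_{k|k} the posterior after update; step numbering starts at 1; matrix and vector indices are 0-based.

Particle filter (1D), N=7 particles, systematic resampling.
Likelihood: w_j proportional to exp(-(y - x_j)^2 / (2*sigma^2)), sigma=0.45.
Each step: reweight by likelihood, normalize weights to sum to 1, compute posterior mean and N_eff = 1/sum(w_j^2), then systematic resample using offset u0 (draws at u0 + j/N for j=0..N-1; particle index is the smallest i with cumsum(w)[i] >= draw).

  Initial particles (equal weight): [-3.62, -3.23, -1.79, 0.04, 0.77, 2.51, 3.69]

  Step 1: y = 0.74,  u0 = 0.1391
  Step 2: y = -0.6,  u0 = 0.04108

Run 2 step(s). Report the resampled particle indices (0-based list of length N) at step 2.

step 1: w=[0.0000, 0.0000, 0.0000, 0.2300, 0.7696, 0.0003, 0.0000]  mean=0.6027  Neff=1.5498  idx=[3, 4, 4, 4, 4, 4, 4]
step 2: w=[0.8619, 0.0230, 0.0230, 0.0230, 0.0230, 0.0230, 0.0230]  mean=0.1408  Neff=1.3404  idx=[0, 0, 0, 0, 0, 0, 2]

resampled_idx = [0, 0, 0, 0, 0, 0, 2]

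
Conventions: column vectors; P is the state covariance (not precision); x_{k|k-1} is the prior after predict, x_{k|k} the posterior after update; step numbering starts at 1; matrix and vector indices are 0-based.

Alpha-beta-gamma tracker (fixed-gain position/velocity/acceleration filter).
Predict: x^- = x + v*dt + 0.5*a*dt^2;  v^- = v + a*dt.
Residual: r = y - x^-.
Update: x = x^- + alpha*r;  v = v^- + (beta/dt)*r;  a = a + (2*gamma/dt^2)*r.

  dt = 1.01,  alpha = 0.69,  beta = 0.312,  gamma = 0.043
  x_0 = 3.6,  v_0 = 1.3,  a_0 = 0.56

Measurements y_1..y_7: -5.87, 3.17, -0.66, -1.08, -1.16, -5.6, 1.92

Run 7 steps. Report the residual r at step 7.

step 1: x_pred=5.1986  r=-11.0686  x^+=-2.4387  v^+=-1.5536  a^+=-0.3731
step 2: x_pred=-4.1982  r=7.3682  x^+=0.8859  v^+=0.3456  a^+=0.2480
step 3: x_pred=1.3614  r=-2.0214  x^+=-0.0334  v^+=-0.0283  a^+=0.0776
step 4: x_pred=-0.0224  r=-1.0576  x^+=-0.7521  v^+=-0.2766  a^+=-0.0115
step 5: x_pred=-1.0374  r=-0.1226  x^+=-1.1220  v^+=-0.3262  a^+=-0.0219
step 6: x_pred=-1.4626  r=-4.1374  x^+=-4.3174  v^+=-1.6264  a^+=-0.3707
step 7: x_pred=-6.1491  r=8.0691  x^+=-0.5814  v^+=0.4919  a^+=0.3096

resid = 8.0691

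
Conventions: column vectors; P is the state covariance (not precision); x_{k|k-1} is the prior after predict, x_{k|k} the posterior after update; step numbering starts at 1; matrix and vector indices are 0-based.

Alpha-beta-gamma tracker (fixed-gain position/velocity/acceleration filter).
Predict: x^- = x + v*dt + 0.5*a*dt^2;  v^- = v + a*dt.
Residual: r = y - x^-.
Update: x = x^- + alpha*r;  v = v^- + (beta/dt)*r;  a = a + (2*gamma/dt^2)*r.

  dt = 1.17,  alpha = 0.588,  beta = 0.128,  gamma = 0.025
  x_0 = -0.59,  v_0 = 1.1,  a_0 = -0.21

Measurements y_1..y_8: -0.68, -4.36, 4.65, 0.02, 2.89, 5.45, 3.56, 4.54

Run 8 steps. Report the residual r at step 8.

resid = 0.7113

step 1: x_pred=0.5533  r=-1.2333  x^+=-0.1719  v^+=0.7194  a^+=-0.2550
step 2: x_pred=0.4952  r=-4.8552  x^+=-2.3597  v^+=-0.1102  a^+=-0.4324
step 3: x_pred=-2.7845  r=7.4345  x^+=1.5870  v^+=0.1973  a^+=-0.1608
step 4: x_pred=1.7077  r=-1.6877  x^+=0.7153  v^+=-0.1755  a^+=-0.2225
step 5: x_pred=0.3577  r=2.5323  x^+=1.8467  v^+=-0.1588  a^+=-0.1300
step 6: x_pred=1.5719  r=3.8781  x^+=3.8522  v^+=0.1134  a^+=0.0117
step 7: x_pred=3.9929  r=-0.4329  x^+=3.7383  v^+=0.0797  a^+=-0.0041
step 8: x_pred=3.8287  r=0.7113  x^+=4.2470  v^+=0.1526  a^+=0.0218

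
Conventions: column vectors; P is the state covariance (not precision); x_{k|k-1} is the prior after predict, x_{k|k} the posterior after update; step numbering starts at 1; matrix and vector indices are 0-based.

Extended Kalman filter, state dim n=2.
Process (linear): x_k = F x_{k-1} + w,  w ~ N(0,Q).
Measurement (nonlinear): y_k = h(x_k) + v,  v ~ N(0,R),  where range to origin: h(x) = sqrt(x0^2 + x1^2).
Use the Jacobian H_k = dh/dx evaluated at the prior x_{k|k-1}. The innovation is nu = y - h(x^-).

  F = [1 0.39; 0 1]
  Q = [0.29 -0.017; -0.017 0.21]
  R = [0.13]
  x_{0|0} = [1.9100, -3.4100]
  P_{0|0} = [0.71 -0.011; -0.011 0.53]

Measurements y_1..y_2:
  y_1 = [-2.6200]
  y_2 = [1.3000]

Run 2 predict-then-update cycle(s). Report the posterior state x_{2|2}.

step 1: x^-=[0.5801, -3.4100]  P^-=[1.0720 0.1787; 0.1787 0.7400]  H_jac=[0.1677 -0.9858]  S=[0.8202]  K=[0.0044; -0.8529]  nu=[-6.0790]  x^+=[0.5533, 1.7745]  P^+=[1.0720 0.1818; 0.1818 0.1434]
step 2: x^-=[1.2453, 1.7745]  P^-=[1.5256 0.2207; 0.2207 0.3534]  H_jac=[0.5744 0.8185]  S=[1.0778]  K=[0.9808; 0.3860]  nu=[-0.8678]  x^+=[0.3942, 1.4395]  P^+=[0.4889 -0.1873; -0.1873 0.1928]

x_post = [0.3942, 1.4395]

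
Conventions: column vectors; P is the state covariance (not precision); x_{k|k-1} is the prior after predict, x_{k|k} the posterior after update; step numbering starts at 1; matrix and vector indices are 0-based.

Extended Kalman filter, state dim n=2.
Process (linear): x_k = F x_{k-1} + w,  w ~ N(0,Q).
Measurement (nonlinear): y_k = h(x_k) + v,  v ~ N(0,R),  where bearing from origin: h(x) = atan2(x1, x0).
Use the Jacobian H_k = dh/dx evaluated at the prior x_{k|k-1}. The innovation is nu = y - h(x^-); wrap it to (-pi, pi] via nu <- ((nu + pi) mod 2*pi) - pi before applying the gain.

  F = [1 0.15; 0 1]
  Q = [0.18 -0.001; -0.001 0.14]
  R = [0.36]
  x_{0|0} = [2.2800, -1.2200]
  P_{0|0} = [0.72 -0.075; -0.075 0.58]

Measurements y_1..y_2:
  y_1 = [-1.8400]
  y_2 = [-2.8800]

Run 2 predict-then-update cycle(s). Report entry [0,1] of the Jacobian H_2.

H_jac[0,1] = 0.2437

step 1: x^-=[2.0970, -1.2200]  P^-=[0.8905 0.0110; 0.0110 0.7200]  H_jac=[0.2073 0.3563]  S=[0.4913]  K=[0.3837; 0.5268]  nu=[-1.3131]  x^+=[1.5932, -1.9117]  P^+=[0.8182 -0.0883; -0.0883 0.5837]
step 2: x^-=[1.3064, -1.9117]  P^-=[0.9849 -0.0018; -0.0018 0.7237]  H_jac=[0.3566 0.2437]  S=[0.5279]  K=[0.6644; 0.3329]  nu=[-1.9087]  x^+=[0.0382, -2.5470]  P^+=[0.7518 -0.1185; -0.1185 0.6652]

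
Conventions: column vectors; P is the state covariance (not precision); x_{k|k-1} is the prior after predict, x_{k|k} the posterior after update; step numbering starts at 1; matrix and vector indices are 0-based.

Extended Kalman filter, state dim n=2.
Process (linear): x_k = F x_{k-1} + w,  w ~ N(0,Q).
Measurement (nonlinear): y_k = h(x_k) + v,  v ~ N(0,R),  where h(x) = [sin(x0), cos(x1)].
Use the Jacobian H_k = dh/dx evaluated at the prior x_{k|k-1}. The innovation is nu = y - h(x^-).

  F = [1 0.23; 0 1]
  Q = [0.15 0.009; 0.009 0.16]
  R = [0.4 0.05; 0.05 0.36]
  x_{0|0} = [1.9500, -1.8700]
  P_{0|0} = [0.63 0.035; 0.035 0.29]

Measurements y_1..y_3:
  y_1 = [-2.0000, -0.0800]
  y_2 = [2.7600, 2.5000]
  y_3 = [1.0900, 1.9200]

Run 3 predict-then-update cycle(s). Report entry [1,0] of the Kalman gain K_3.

K[1,0] = -0.1027

step 1: x^-=[1.5199, -1.8700]  P^-=[0.8114 0.1107; 0.1107 0.4500]  H_jac=[0.0509 0.0000; 0.0000 0.9556]  S=[0.4021 0.0554; 0.0554 0.7709]  K=[0.0846 0.1311; -0.0634 0.5624]  nu=[-2.9987, 0.2148]  x^+=[1.2944, -1.5590]  P^+=[0.7941 0.0538; 0.0538 0.2085]
step 2: x^-=[0.9358, -1.5590]  P^-=[0.9799 0.1108; 0.1108 0.3685]  H_jac=[0.5932 0.0000; 0.0000 0.9999]  S=[0.7448 0.1157; 0.1157 0.7285]  K=[0.7759 0.0288; 0.0099 0.5043]  nu=[1.9549, 2.4882]  x^+=[2.5244, -0.2849]  P^+=[0.5257 0.0492; 0.0492 0.1821]
step 3: x^-=[2.4589, -0.2849]  P^-=[0.7079 0.1000; 0.1000 0.3421]  H_jac=[-0.7759 0.0000; 0.0000 0.2810]  S=[0.8262 0.0282; 0.0282 0.3870]  K=[-0.6690 0.1214; -0.1027 0.2559]  nu=[0.4591, 0.9603]  x^+=[2.2683, -0.0863]  P^+=[0.3371 0.0365; 0.0365 0.3095]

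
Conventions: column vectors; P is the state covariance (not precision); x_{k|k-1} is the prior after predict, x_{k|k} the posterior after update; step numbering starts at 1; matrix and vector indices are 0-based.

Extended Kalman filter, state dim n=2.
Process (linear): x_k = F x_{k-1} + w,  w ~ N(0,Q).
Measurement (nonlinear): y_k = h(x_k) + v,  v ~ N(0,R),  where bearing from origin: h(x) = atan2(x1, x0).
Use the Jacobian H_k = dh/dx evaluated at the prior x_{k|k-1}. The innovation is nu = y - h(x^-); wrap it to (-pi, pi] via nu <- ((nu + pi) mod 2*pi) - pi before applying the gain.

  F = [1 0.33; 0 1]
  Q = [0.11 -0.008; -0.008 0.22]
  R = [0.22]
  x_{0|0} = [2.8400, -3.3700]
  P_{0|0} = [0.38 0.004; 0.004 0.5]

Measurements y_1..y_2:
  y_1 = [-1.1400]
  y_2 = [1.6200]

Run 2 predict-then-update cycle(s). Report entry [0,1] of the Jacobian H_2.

H_jac[0,1] = 0.0495

step 1: x^-=[1.7279, -3.3700]  P^-=[0.5471 0.1610; 0.1610 0.7200]  H_jac=[0.2350 0.1205]  S=[0.2698]  K=[0.5484; 0.4618]  nu=[-0.0430]  x^+=[1.7043, -3.3898]  P^+=[0.4660 0.0927; 0.0927 0.6625]
step 2: x^-=[0.5857, -3.3898]  P^-=[0.7093 0.3033; 0.3033 0.8825]  H_jac=[0.2864 0.0495]  S=[0.2890]  K=[0.7551; 0.4518]  nu=[3.0197]  x^+=[2.8657, -2.0255]  P^+=[0.5445 0.2047; 0.2047 0.8235]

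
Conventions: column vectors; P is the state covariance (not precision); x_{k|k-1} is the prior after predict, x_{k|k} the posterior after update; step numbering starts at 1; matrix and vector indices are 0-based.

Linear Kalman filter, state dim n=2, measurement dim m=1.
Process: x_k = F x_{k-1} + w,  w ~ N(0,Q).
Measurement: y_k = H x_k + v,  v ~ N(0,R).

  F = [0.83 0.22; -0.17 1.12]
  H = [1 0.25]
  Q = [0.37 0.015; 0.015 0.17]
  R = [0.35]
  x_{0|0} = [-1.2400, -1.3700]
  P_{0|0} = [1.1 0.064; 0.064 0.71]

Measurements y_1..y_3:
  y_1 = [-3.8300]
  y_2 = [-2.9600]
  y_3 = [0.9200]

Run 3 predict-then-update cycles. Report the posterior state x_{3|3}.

x_post = [-0.5552, 1.0114]

step 1: x^-=[-1.3306, -1.3236]  P^-=[1.1855 0.0918; 0.0918 1.0680]  S=[1.6482]  K=[0.7332; 0.2177]  nu=[-2.1685]  x^+=[-2.9206, -1.7957]  P^+=[0.2994 -0.1713; -0.1713 0.9899]
step 2: x^-=[-2.8191, -1.5147]  P^-=[0.5616 0.0639; 0.0639 1.4856]  S=[1.0364]  K=[0.5573; 0.4200]  nu=[0.2378]  x^+=[-2.6866, -1.4148]  P^+=[0.2397 -0.1787; -0.1787 1.3028]
step 3: x^-=[-2.5411, -1.1279]  P^-=[0.5329 0.1427; 0.1427 1.8793]  S=[1.0718]  K=[0.5306; 0.5715]  nu=[3.7431]  x^+=[-0.5552, 1.0114]  P^+=[0.2313 -0.1823; -0.1823 1.5292]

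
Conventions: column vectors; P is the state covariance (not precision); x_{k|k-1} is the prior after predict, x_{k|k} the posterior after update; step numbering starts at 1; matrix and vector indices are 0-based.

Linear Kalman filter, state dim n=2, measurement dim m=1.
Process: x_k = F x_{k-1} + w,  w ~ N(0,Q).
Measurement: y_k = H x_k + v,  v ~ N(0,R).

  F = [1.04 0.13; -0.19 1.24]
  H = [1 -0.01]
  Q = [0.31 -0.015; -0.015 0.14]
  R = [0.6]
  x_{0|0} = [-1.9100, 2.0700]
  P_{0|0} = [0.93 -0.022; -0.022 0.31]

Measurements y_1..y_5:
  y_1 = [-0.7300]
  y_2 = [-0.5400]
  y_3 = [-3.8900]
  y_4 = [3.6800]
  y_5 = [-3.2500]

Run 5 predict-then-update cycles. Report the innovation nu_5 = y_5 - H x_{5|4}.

innov = [-5.4152]

step 1: x^-=[-1.7173, 2.9297]  P^-=[1.3152 -0.1766; -0.1766 0.6606]  S=[1.9188]  K=[0.6863; -0.0955]  nu=[1.0166]  x^+=[-1.0196, 2.8326]  P^+=[0.4113 -0.0509; -0.0509 0.6431]
step 2: x^-=[-0.6921, 3.7062]  P^-=[0.7520 -0.0569; -0.0569 1.1676]  S=[1.3532]  K=[0.5561; -0.0507]  nu=[0.1892]  x^+=[-0.5869, 3.6966]  P^+=[0.3335 -0.0188; -0.0188 1.1642]
step 3: x^-=[-0.1298, 4.6953]  P^-=[0.6853 0.0830; 0.0830 1.9509]  S=[1.2838]  K=[0.5331; 0.0495]  nu=[-3.7132]  x^+=[-2.1095, 4.5116]  P^+=[0.3204 0.0492; 0.0492 1.9478]
step 4: x^-=[-1.6074, 5.9952]  P^-=[0.7027 0.2978; 0.2978 3.1233]  S=[1.2971]  K=[0.5395; 0.2056]  nu=[5.3473]  x^+=[1.2774, 7.0943]  P^+=[0.3252 0.1540; 0.1540 3.0685]
step 5: x^-=[2.2508, 8.5543]  P^-=[0.7553 0.6102; 0.6102 4.7973]  S=[1.3435]  K=[0.5576; 0.4185]  nu=[-5.4152]  x^+=[-0.7688, 6.2882]  P^+=[0.3375 0.2967; 0.2967 4.5620]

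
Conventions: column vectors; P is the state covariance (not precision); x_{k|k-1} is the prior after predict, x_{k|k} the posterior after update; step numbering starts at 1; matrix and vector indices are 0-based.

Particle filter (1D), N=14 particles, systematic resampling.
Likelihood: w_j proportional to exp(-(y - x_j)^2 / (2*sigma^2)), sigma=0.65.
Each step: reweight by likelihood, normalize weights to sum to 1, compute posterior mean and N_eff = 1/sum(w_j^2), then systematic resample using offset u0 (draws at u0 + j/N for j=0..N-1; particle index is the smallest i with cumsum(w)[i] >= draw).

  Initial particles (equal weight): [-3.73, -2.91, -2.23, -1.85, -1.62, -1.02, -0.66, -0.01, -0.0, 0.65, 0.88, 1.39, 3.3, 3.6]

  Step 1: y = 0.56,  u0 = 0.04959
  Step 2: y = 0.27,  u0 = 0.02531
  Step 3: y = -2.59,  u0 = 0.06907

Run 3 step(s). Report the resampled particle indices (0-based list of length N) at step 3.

resampled_idx = [0, 0, 0, 0, 0, 0, 0, 0, 0, 0, 0, 1, 4, 6]

step 1: w=[0.0000, 0.0000, 0.0000, 0.0003, 0.0009, 0.0133, 0.0438, 0.1737, 0.1761, 0.2528, 0.2261, 0.1129, 0.0000, 0.0000]  mean=0.4741  Neff=5.2343  idx=[6, 7, 7, 8, 8, 8, 9, 9, 9, 10, 10, 10, 11, 11]
step 2: w=[0.0365, 0.0926, 0.0926, 0.0932, 0.0932, 0.0932, 0.0856, 0.0856, 0.0856, 0.0654, 0.0654, 0.0654, 0.0230, 0.0230]  mean=0.3776  Neff=12.4443  idx=[0, 1, 2, 3, 3, 4, 5, 6, 7, 7, 8, 9, 10, 11]
step 3: w=[0.8468, 0.0264, 0.0264, 0.0248, 0.0248, 0.0248, 0.0248, 0.0003, 0.0003, 0.0003, 0.0003, 0.0000, 0.0000, 0.0000]  mean=-0.5586  Neff=1.3872  idx=[0, 0, 0, 0, 0, 0, 0, 0, 0, 0, 0, 1, 4, 6]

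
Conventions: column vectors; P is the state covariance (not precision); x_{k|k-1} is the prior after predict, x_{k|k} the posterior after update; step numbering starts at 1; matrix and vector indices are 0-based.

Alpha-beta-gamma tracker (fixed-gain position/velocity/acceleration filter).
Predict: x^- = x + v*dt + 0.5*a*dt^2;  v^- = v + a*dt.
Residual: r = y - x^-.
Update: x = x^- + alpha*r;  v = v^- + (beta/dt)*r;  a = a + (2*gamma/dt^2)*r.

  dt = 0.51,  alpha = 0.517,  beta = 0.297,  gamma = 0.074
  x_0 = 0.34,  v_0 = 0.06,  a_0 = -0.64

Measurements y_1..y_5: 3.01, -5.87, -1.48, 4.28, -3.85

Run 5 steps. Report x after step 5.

step 1: x_pred=0.2874  r=2.7226  x^+=1.6950  v^+=1.3191  a^+=0.9092
step 2: x_pred=2.4860  r=-8.3560  x^+=-1.8341  v^+=-3.0833  a^+=-3.8454
step 3: x_pred=-3.9066  r=2.4266  x^+=-2.6521  v^+=-3.6313  a^+=-2.4646
step 4: x_pred=-4.8246  r=9.1046  x^+=-0.1175  v^+=0.4138  a^+=2.7160
step 5: x_pred=0.4467  r=-4.2967  x^+=-1.7747  v^+=-0.7033  a^+=0.2711

x_post = -1.7747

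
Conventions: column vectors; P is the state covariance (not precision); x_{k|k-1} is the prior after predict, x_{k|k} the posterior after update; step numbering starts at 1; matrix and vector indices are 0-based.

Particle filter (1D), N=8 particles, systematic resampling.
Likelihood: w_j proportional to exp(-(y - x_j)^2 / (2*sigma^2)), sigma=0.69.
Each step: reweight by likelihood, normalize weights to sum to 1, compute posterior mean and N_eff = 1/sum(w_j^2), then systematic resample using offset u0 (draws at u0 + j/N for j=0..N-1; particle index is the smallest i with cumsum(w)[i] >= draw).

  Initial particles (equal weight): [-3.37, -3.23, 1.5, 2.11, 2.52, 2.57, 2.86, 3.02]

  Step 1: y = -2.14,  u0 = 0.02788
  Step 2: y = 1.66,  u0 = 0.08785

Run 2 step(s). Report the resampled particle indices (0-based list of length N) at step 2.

resampled_idx = [1, 4, 4, 5, 5, 6, 7, 7]

step 1: w=[0.4155, 0.5845, 0.0000, 0.0000, 0.0000, 0.0000, 0.0000, 0.0000]  mean=-3.2882  Neff=1.9445  idx=[0, 0, 0, 0, 1, 1, 1, 1]
step 2: w=[0.0472, 0.0472, 0.0472, 0.0472, 0.2028, 0.2028, 0.2028, 0.2028]  mean=-3.2564  Neff=5.7652  idx=[1, 4, 4, 5, 5, 6, 7, 7]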